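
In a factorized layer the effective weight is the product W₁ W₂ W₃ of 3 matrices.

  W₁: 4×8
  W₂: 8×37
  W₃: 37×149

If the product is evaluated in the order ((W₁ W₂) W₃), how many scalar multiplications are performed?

23236

(W₁ W₂): 4×8 by 8×37 → 4×37, cost 4·8·37 = 1184
((W₁ W₂) W₃): 4×37 by 37×149 → 4×149, cost 4·37·149 = 22052; cumulative 23236
Total: 23236 scalar multiplications.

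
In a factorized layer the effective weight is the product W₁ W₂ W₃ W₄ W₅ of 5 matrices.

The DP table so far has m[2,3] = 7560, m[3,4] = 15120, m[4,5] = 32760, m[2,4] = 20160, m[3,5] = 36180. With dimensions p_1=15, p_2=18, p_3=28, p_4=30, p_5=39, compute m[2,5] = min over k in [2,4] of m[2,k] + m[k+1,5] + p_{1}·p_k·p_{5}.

37710

m[2,5] = min over k∈[2,4] of m[2,k]+m[k+1,5]+p_{1}·p_k·p_{5}.
k=2: 0 + 36180 + 15·18·39 = 46710; k=3: 7560 + 32760 + 15·28·39 = 56700; k=4: 20160 + 0 + 15·30·39 = 37710.
Minimum: 37710 at k=4.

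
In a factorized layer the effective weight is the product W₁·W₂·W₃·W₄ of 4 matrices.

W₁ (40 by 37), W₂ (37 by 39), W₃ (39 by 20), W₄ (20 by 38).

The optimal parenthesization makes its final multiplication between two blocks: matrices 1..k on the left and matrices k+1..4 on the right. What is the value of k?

3

Adjacent pairs: W₁W₂ = 40·37·39 = 57720; W₂W₃ = 37·39·20 = 28860; W₃W₄ = 39·20·38 = 29640.
Length 3: W₁..W₃: k=1: 0+28860+40·37·20=58460; k=2: 57720+0+40·39·20=88920 → min 58460 | W₂..W₄: k=2: 0+29640+37·39·38=84474; k=3: 28860+0+37·20·38=56980 → min 56980.
Top-level splits: k=1: (W₁..W₁)·(W₂..W₄) → 0+56980+40·37·38 = 113220; k=2: (W₁..W₂)·(W₃..W₄) → 57720+29640+40·39·38 = 146640; k=3: (W₁..W₃)·(W₄..W₄) → 58460+0+40·20·38 = 88860.
Best split is after W₃, i.e. k = 3.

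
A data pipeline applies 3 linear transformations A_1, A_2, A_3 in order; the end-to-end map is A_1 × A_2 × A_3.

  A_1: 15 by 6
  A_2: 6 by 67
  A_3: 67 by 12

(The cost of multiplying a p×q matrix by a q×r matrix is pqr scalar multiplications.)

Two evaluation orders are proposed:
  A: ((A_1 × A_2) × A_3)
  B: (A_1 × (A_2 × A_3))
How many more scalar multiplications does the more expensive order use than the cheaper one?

12186

Order A = ((A_1 × A_2) × A_3): (A_1 × A_2): 15×6 by 6×67 → 15×67, cost 15·6·67 = 6030; ((A_1 × A_2) × A_3): 15×67 by 67×12 → 15×12, cost 15·67·12 = 12060; cumulative 18090. Total 18090.
Order B = (A_1 × (A_2 × A_3)): (A_2 × A_3): 6×67 by 67×12 → 6×12, cost 6·67·12 = 4824; (A_1 × (A_2 × A_3)): 15×6 by 6×12 → 15×12, cost 15·6·12 = 1080; cumulative 5904. Total 5904.
Difference: |18090 − 5904| = 12186.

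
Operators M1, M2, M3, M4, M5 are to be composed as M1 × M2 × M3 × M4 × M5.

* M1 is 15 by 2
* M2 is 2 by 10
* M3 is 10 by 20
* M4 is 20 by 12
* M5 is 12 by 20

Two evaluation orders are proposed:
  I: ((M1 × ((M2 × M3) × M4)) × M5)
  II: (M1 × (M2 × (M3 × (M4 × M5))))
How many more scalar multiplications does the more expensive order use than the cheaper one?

4960

Order I = ((M1 × ((M2 × M3) × M4)) × M5): (M2 × M3): 2×10 by 10×20 → 2×20, cost 2·10·20 = 400; ((M2 × M3) × M4): 2×20 by 20×12 → 2×12, cost 2·20·12 = 480; cumulative 880; (M1 × ((M2 × M3) × M4)): 15×2 by 2×12 → 15×12, cost 15·2·12 = 360; cumulative 1240; ((M1 × ((M2 × M3) × M4)) × M5): 15×12 by 12×20 → 15×20, cost 15·12·20 = 3600; cumulative 4840. Total 4840.
Order II = (M1 × (M2 × (M3 × (M4 × M5)))): (M4 × M5): 20×12 by 12×20 → 20×20, cost 20·12·20 = 4800; (M3 × (M4 × M5)): 10×20 by 20×20 → 10×20, cost 10·20·20 = 4000; cumulative 8800; (M2 × (M3 × (M4 × M5))): 2×10 by 10×20 → 2×20, cost 2·10·20 = 400; cumulative 9200; (M1 × (M2 × (M3 × (M4 × M5)))): 15×2 by 2×20 → 15×20, cost 15·2·20 = 600; cumulative 9800. Total 9800.
Difference: |4840 − 9800| = 4960.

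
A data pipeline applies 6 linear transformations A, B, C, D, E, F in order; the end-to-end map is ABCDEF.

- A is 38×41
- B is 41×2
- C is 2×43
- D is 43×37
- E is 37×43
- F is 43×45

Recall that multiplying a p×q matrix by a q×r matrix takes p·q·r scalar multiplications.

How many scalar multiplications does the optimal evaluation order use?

Adjacent pairs: AB = 38·41·2 = 3116; BC = 41·2·43 = 3526; CD = 2·43·37 = 3182; DE = 43·37·43 = 68413; EF = 37·43·45 = 71595.
Length 3: A..C: k=1: 0+3526+38·41·43=70520; k=2: 3116+0+38·2·43=6384 → min 6384 | B..D: k=2: 0+3182+41·2·37=6216; k=3: 3526+0+41·43·37=68757 → min 6216 | C..E: k=3: 0+68413+2·43·43=72111; k=4: 3182+0+2·37·43=6364 → min 6364 | D..F: k=4: 0+71595+43·37·45=143190; k=5: 68413+0+43·43·45=151618 → min 143190.
Length 4: A..D: k=1: 0+6216+38·41·37=63862; k=2: 3116+3182+38·2·37=9110; k=3: 6384+0+38·43·37=66842 → min 9110 | B..E: k=2: 0+6364+41·2·43=9890; k=3: 3526+68413+41·43·43=147748; k=4: 6216+0+41·37·43=71447 → min 9890 | C..F: k=3: 0+143190+2·43·45=147060; k=4: 3182+71595+2·37·45=78107; k=5: 6364+0+2·43·45=10234 → min 10234.
Length 5: A..E: k=1: 0+9890+38·41·43=76884; k=2: 3116+6364+38·2·43=12748; k=3: 6384+68413+38·43·43=145059; k=4: 9110+0+38·37·43=69568 → min 12748 | B..F: k=2: 0+10234+41·2·45=13924; k=3: 3526+143190+41·43·45=226051; k=4: 6216+71595+41·37·45=146076; k=5: 9890+0+41·43·45=89225 → min 13924.
Length 6: A..F: k=1: 0+13924+38·41·45=84034; k=2: 3116+10234+38·2·45=16770; k=3: 6384+143190+38·43·45=223104; k=4: 9110+71595+38·37·45=143975; k=5: 12748+0+38·43·45=86278 → min 16770.
Optimal order: ((AB)(((CD)E)F)) with cost 16770.

16770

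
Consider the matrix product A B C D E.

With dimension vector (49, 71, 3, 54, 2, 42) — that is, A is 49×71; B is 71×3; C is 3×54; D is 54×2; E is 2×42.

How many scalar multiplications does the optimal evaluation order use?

11824

Adjacent pairs: AB = 49·71·3 = 10437; BC = 71·3·54 = 11502; CD = 3·54·2 = 324; DE = 54·2·42 = 4536.
Length 3: A..C: k=1: 0+11502+49·71·54=199368; k=2: 10437+0+49·3·54=18375 → min 18375 | B..D: k=2: 0+324+71·3·2=750; k=3: 11502+0+71·54·2=19170 → min 750 | C..E: k=3: 0+4536+3·54·42=11340; k=4: 324+0+3·2·42=576 → min 576.
Length 4: A..D: k=1: 0+750+49·71·2=7708; k=2: 10437+324+49·3·2=11055; k=3: 18375+0+49·54·2=23667 → min 7708 | B..E: k=2: 0+576+71·3·42=9522; k=3: 11502+4536+71·54·42=177066; k=4: 750+0+71·2·42=6714 → min 6714.
Length 5: A..E: k=1: 0+6714+49·71·42=152832; k=2: 10437+576+49·3·42=17187; k=3: 18375+4536+49·54·42=134043; k=4: 7708+0+49·2·42=11824 → min 11824.
Optimal order: ((A (B (C D))) E) with cost 11824.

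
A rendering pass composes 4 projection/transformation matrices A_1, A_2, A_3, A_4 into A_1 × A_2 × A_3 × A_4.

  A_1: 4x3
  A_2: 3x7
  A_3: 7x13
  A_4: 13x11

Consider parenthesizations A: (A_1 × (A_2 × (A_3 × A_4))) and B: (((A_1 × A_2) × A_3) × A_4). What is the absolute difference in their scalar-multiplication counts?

Order A = (A_1 × (A_2 × (A_3 × A_4))): (A_3 × A_4): 7×13 by 13×11 → 7×11, cost 7·13·11 = 1001; (A_2 × (A_3 × A_4)): 3×7 by 7×11 → 3×11, cost 3·7·11 = 231; cumulative 1232; (A_1 × (A_2 × (A_3 × A_4))): 4×3 by 3×11 → 4×11, cost 4·3·11 = 132; cumulative 1364. Total 1364.
Order B = (((A_1 × A_2) × A_3) × A_4): (A_1 × A_2): 4×3 by 3×7 → 4×7, cost 4·3·7 = 84; ((A_1 × A_2) × A_3): 4×7 by 7×13 → 4×13, cost 4·7·13 = 364; cumulative 448; (((A_1 × A_2) × A_3) × A_4): 4×13 by 13×11 → 4×11, cost 4·13·11 = 572; cumulative 1020. Total 1020.
Difference: |1364 − 1020| = 344.

344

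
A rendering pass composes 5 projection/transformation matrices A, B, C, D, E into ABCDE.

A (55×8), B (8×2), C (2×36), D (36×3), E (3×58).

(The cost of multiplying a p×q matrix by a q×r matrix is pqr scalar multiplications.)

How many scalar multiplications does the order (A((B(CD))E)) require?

27176

(CD): 2×36 by 36×3 → 2×3, cost 2·36·3 = 216
(B(CD)): 8×2 by 2×3 → 8×3, cost 8·2·3 = 48; cumulative 264
((B(CD))E): 8×3 by 3×58 → 8×58, cost 8·3·58 = 1392; cumulative 1656
(A((B(CD))E)): 55×8 by 8×58 → 55×58, cost 55·8·58 = 25520; cumulative 27176
Total: 27176 scalar multiplications.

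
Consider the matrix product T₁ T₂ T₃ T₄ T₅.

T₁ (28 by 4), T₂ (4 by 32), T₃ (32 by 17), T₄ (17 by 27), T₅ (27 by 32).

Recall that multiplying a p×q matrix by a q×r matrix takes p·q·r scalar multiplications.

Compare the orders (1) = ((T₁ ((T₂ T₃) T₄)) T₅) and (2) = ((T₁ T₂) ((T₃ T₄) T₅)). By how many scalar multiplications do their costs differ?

43364

Order (1) = ((T₁ ((T₂ T₃) T₄)) T₅): (T₂ T₃): 4×32 by 32×17 → 4×17, cost 4·32·17 = 2176; ((T₂ T₃) T₄): 4×17 by 17×27 → 4×27, cost 4·17·27 = 1836; cumulative 4012; (T₁ ((T₂ T₃) T₄)): 28×4 by 4×27 → 28×27, cost 28·4·27 = 3024; cumulative 7036; ((T₁ ((T₂ T₃) T₄)) T₅): 28×27 by 27×32 → 28×32, cost 28·27·32 = 24192; cumulative 31228. Total 31228.
Order (2) = ((T₁ T₂) ((T₃ T₄) T₅)): (T₁ T₂): 28×4 by 4×32 → 28×32, cost 28·4·32 = 3584; (T₃ T₄): 32×17 by 17×27 → 32×27, cost 32·17·27 = 14688; ((T₃ T₄) T₅): 32×27 by 27×32 → 32×32, cost 32·27·32 = 27648; cumulative 42336; ((T₁ T₂) ((T₃ T₄) T₅)): 28×32 by 32×32 → 28×32, cost 28·32·32 = 28672; cumulative 74592. Total 74592.
Difference: |31228 − 74592| = 43364.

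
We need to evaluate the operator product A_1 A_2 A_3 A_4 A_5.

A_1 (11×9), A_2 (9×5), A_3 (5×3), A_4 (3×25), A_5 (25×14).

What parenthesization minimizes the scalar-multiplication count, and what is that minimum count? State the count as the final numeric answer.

Adjacent pairs: A_1A_2 = 11·9·5 = 495; A_2A_3 = 9·5·3 = 135; A_3A_4 = 5·3·25 = 375; A_4A_5 = 3·25·14 = 1050.
Length 3: A_1..A_3: k=1: 0+135+11·9·3=432; k=2: 495+0+11·5·3=660 → min 432 | A_2..A_4: k=2: 0+375+9·5·25=1500; k=3: 135+0+9·3·25=810 → min 810 | A_3..A_5: k=3: 0+1050+5·3·14=1260; k=4: 375+0+5·25·14=2125 → min 1260.
Length 4: A_1..A_4: k=1: 0+810+11·9·25=3285; k=2: 495+375+11·5·25=2245; k=3: 432+0+11·3·25=1257 → min 1257 | A_2..A_5: k=2: 0+1260+9·5·14=1890; k=3: 135+1050+9·3·14=1563; k=4: 810+0+9·25·14=3960 → min 1563.
Length 5: A_1..A_5: k=1: 0+1563+11·9·14=2949; k=2: 495+1260+11·5·14=2525; k=3: 432+1050+11·3·14=1944; k=4: 1257+0+11·25·14=5107 → min 1944.
Optimal parenthesization: ((A_1 (A_2 A_3)) (A_4 A_5)) with cost 1944.

1944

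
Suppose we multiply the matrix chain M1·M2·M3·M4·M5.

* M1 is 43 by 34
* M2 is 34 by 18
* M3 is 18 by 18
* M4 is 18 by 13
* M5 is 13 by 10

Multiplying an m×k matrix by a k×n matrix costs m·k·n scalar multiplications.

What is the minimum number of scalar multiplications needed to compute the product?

26320

Adjacent pairs: M1M2 = 43·34·18 = 26316; M2M3 = 34·18·18 = 11016; M3M4 = 18·18·13 = 4212; M4M5 = 18·13·10 = 2340.
Length 3: M1..M3: k=1: 0+11016+43·34·18=37332; k=2: 26316+0+43·18·18=40248 → min 37332 | M2..M4: k=2: 0+4212+34·18·13=12168; k=3: 11016+0+34·18·13=18972 → min 12168 | M3..M5: k=3: 0+2340+18·18·10=5580; k=4: 4212+0+18·13·10=6552 → min 5580.
Length 4: M1..M4: k=1: 0+12168+43·34·13=31174; k=2: 26316+4212+43·18·13=40590; k=3: 37332+0+43·18·13=47394 → min 31174 | M2..M5: k=2: 0+5580+34·18·10=11700; k=3: 11016+2340+34·18·10=19476; k=4: 12168+0+34·13·10=16588 → min 11700.
Length 5: M1..M5: k=1: 0+11700+43·34·10=26320; k=2: 26316+5580+43·18·10=39636; k=3: 37332+2340+43·18·10=47412; k=4: 31174+0+43·13·10=36764 → min 26320.
Optimal order: (M1·(M2·(M3·(M4·M5)))) with cost 26320.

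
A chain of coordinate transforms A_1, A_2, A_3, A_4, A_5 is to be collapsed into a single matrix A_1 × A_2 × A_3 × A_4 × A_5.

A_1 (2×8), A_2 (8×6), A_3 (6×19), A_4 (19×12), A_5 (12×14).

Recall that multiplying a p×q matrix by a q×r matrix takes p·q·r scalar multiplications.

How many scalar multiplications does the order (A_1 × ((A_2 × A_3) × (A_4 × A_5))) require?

6456

(A_2 × A_3): 8×6 by 6×19 → 8×19, cost 8·6·19 = 912
(A_4 × A_5): 19×12 by 12×14 → 19×14, cost 19·12·14 = 3192
((A_2 × A_3) × (A_4 × A_5)): 8×19 by 19×14 → 8×14, cost 8·19·14 = 2128; cumulative 6232
(A_1 × ((A_2 × A_3) × (A_4 × A_5))): 2×8 by 8×14 → 2×14, cost 2·8·14 = 224; cumulative 6456
Total: 6456 scalar multiplications.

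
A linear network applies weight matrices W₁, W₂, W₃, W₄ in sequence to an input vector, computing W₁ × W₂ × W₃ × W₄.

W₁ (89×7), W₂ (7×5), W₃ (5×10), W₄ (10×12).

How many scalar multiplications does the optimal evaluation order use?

Adjacent pairs: W₁W₂ = 89·7·5 = 3115; W₂W₃ = 7·5·10 = 350; W₃W₄ = 5·10·12 = 600.
Length 3: W₁..W₃: k=1: 0+350+89·7·10=6580; k=2: 3115+0+89·5·10=7565 → min 6580 | W₂..W₄: k=2: 0+600+7·5·12=1020; k=3: 350+0+7·10·12=1190 → min 1020.
Length 4: W₁..W₄: k=1: 0+1020+89·7·12=8496; k=2: 3115+600+89·5·12=9055; k=3: 6580+0+89·10·12=17260 → min 8496.
Optimal order: (W₁ × (W₂ × (W₃ × W₄))) with cost 8496.

8496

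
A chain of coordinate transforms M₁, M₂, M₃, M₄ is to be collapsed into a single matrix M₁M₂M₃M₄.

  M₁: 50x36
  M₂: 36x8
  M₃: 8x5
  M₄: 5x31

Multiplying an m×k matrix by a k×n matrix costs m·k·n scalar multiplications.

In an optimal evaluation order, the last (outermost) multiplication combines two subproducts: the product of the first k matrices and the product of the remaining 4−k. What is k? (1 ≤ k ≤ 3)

3

Adjacent pairs: M₁M₂ = 50·36·8 = 14400; M₂M₃ = 36·8·5 = 1440; M₃M₄ = 8·5·31 = 1240.
Length 3: M₁..M₃: k=1: 0+1440+50·36·5=10440; k=2: 14400+0+50·8·5=16400 → min 10440 | M₂..M₄: k=2: 0+1240+36·8·31=10168; k=3: 1440+0+36·5·31=7020 → min 7020.
Top-level splits: k=1: (M₁..M₁)·(M₂..M₄) → 0+7020+50·36·31 = 62820; k=2: (M₁..M₂)·(M₃..M₄) → 14400+1240+50·8·31 = 28040; k=3: (M₁..M₃)·(M₄..M₄) → 10440+0+50·5·31 = 18190.
Best split is after M₃, i.e. k = 3.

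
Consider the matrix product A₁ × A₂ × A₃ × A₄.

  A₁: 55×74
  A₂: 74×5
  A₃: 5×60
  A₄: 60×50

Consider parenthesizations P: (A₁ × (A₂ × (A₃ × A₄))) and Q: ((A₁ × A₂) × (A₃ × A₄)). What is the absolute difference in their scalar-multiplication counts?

187900

Order P = (A₁ × (A₂ × (A₃ × A₄))): (A₃ × A₄): 5×60 by 60×50 → 5×50, cost 5·60·50 = 15000; (A₂ × (A₃ × A₄)): 74×5 by 5×50 → 74×50, cost 74·5·50 = 18500; cumulative 33500; (A₁ × (A₂ × (A₃ × A₄))): 55×74 by 74×50 → 55×50, cost 55·74·50 = 203500; cumulative 237000. Total 237000.
Order Q = ((A₁ × A₂) × (A₃ × A₄)): (A₁ × A₂): 55×74 by 74×5 → 55×5, cost 55·74·5 = 20350; (A₃ × A₄): 5×60 by 60×50 → 5×50, cost 5·60·50 = 15000; ((A₁ × A₂) × (A₃ × A₄)): 55×5 by 5×50 → 55×50, cost 55·5·50 = 13750; cumulative 49100. Total 49100.
Difference: |237000 − 49100| = 187900.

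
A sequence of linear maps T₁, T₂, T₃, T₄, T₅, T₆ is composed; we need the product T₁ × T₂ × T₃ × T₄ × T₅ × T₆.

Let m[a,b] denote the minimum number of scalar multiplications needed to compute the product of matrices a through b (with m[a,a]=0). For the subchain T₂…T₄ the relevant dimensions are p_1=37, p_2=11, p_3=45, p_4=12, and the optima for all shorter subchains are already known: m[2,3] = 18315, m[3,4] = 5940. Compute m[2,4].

10824

m[2,4] = min over k∈[2,3] of m[2,k]+m[k+1,4]+p_{1}·p_k·p_{4}.
k=2: 0 + 5940 + 37·11·12 = 10824; k=3: 18315 + 0 + 37·45·12 = 38295.
Minimum: 10824 at k=2.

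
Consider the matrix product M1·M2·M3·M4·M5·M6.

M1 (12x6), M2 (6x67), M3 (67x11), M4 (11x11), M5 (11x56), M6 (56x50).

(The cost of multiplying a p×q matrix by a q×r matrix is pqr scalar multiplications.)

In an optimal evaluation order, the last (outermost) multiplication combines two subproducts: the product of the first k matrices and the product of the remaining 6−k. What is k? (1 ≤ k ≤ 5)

1

Adjacent pairs: M1M2 = 12·6·67 = 4824; M2M3 = 6·67·11 = 4422; M3M4 = 67·11·11 = 8107; M4M5 = 11·11·56 = 6776; M5M6 = 11·56·50 = 30800.
Length 3: M1..M3: k=1: 0+4422+12·6·11=5214; k=2: 4824+0+12·67·11=13668 → min 5214 | M2..M4: k=2: 0+8107+6·67·11=12529; k=3: 4422+0+6·11·11=5148 → min 5148 | M3..M5: k=3: 0+6776+67·11·56=48048; k=4: 8107+0+67·11·56=49379 → min 48048 | M4..M6: k=4: 0+30800+11·11·50=36850; k=5: 6776+0+11·56·50=37576 → min 36850.
Length 4: M1..M4: k=1: 0+5148+12·6·11=5940; k=2: 4824+8107+12·67·11=21775; k=3: 5214+0+12·11·11=6666 → min 5940 | M2..M5: k=2: 0+48048+6·67·56=70560; k=3: 4422+6776+6·11·56=14894; k=4: 5148+0+6·11·56=8844 → min 8844 | M3..M6: k=3: 0+36850+67·11·50=73700; k=4: 8107+30800+67·11·50=75757; k=5: 48048+0+67·56·50=235648 → min 73700.
Length 5: M1..M5: k=1: 0+8844+12·6·56=12876; k=2: 4824+48048+12·67·56=97896; k=3: 5214+6776+12·11·56=19382; k=4: 5940+0+12·11·56=13332 → min 12876 | M2..M6: k=2: 0+73700+6·67·50=93800; k=3: 4422+36850+6·11·50=44572; k=4: 5148+30800+6·11·50=39248; k=5: 8844+0+6·56·50=25644 → min 25644.
Top-level splits: k=1: (M1..M1)·(M2..M6) → 0+25644+12·6·50 = 29244; k=2: (M1..M2)·(M3..M6) → 4824+73700+12·67·50 = 118724; k=3: (M1..M3)·(M4..M6) → 5214+36850+12·11·50 = 48664; k=4: (M1..M4)·(M5..M6) → 5940+30800+12·11·50 = 43340; k=5: (M1..M5)·(M6..M6) → 12876+0+12·56·50 = 46476.
Best split is after M1, i.e. k = 1.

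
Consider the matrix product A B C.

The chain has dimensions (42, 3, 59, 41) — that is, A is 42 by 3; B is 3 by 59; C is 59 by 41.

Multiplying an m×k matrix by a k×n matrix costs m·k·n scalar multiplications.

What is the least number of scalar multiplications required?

12423

Order (A (B C)): (B C): 3×59 by 59×41 → 3×41, cost 3·59·41 = 7257; (A (B C)): 42×3 by 3×41 → 42×41, cost 42·3·41 = 5166; cumulative 12423. Total 12423.
Order ((A B) C): (A B): 42×3 by 3×59 → 42×59, cost 42·3·59 = 7434; ((A B) C): 42×59 by 59×41 → 42×41, cost 42·59·41 = 101598; cumulative 109032. Total 109032.
Minimum: 12423.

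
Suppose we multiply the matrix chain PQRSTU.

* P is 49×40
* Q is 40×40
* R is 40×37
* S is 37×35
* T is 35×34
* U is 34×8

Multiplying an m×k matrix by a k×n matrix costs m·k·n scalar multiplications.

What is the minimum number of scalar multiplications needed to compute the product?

60200

Adjacent pairs: PQ = 49·40·40 = 78400; QR = 40·40·37 = 59200; RS = 40·37·35 = 51800; ST = 37·35·34 = 44030; TU = 35·34·8 = 9520.
Length 3: P..R: k=1: 0+59200+49·40·37=131720; k=2: 78400+0+49·40·37=150920 → min 131720 | Q..S: k=2: 0+51800+40·40·35=107800; k=3: 59200+0+40·37·35=111000 → min 107800 | R..T: k=3: 0+44030+40·37·34=94350; k=4: 51800+0+40·35·34=99400 → min 94350 | S..U: k=4: 0+9520+37·35·8=19880; k=5: 44030+0+37·34·8=54094 → min 19880.
Length 4: P..S: k=1: 0+107800+49·40·35=176400; k=2: 78400+51800+49·40·35=198800; k=3: 131720+0+49·37·35=195175 → min 176400 | Q..T: k=2: 0+94350+40·40·34=148750; k=3: 59200+44030+40·37·34=153550; k=4: 107800+0+40·35·34=155400 → min 148750 | R..U: k=3: 0+19880+40·37·8=31720; k=4: 51800+9520+40·35·8=72520; k=5: 94350+0+40·34·8=105230 → min 31720.
Length 5: P..T: k=1: 0+148750+49·40·34=215390; k=2: 78400+94350+49·40·34=239390; k=3: 131720+44030+49·37·34=237392; k=4: 176400+0+49·35·34=234710 → min 215390 | Q..U: k=2: 0+31720+40·40·8=44520; k=3: 59200+19880+40·37·8=90920; k=4: 107800+9520+40·35·8=128520; k=5: 148750+0+40·34·8=159630 → min 44520.
Length 6: P..U: k=1: 0+44520+49·40·8=60200; k=2: 78400+31720+49·40·8=125800; k=3: 131720+19880+49·37·8=166104; k=4: 176400+9520+49·35·8=199640; k=5: 215390+0+49·34·8=228718 → min 60200.
Optimal order: (P(Q(R(S(TU))))) with cost 60200.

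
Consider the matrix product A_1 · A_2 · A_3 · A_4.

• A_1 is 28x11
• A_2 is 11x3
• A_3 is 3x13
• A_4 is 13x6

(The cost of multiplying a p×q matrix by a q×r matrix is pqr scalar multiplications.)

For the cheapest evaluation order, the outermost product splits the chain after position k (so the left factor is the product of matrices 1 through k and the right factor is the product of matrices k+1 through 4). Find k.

2

Adjacent pairs: A_1A_2 = 28·11·3 = 924; A_2A_3 = 11·3·13 = 429; A_3A_4 = 3·13·6 = 234.
Length 3: A_1..A_3: k=1: 0+429+28·11·13=4433; k=2: 924+0+28·3·13=2016 → min 2016 | A_2..A_4: k=2: 0+234+11·3·6=432; k=3: 429+0+11·13·6=1287 → min 432.
Top-level splits: k=1: (A_1..A_1)·(A_2..A_4) → 0+432+28·11·6 = 2280; k=2: (A_1..A_2)·(A_3..A_4) → 924+234+28·3·6 = 1662; k=3: (A_1..A_3)·(A_4..A_4) → 2016+0+28·13·6 = 4200.
Best split is after A_2, i.e. k = 2.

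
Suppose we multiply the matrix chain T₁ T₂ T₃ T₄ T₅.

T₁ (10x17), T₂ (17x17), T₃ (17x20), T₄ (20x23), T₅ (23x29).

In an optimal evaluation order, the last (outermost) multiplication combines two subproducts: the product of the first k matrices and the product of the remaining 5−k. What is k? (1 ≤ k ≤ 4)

Adjacent pairs: T₁T₂ = 10·17·17 = 2890; T₂T₃ = 17·17·20 = 5780; T₃T₄ = 17·20·23 = 7820; T₄T₅ = 20·23·29 = 13340.
Length 3: T₁..T₃: k=1: 0+5780+10·17·20=9180; k=2: 2890+0+10·17·20=6290 → min 6290 | T₂..T₄: k=2: 0+7820+17·17·23=14467; k=3: 5780+0+17·20·23=13600 → min 13600 | T₃..T₅: k=3: 0+13340+17·20·29=23200; k=4: 7820+0+17·23·29=19159 → min 19159.
Length 4: T₁..T₄: k=1: 0+13600+10·17·23=17510; k=2: 2890+7820+10·17·23=14620; k=3: 6290+0+10·20·23=10890 → min 10890 | T₂..T₅: k=2: 0+19159+17·17·29=27540; k=3: 5780+13340+17·20·29=28980; k=4: 13600+0+17·23·29=24939 → min 24939.
Top-level splits: k=1: (T₁..T₁)·(T₂..T₅) → 0+24939+10·17·29 = 29869; k=2: (T₁..T₂)·(T₃..T₅) → 2890+19159+10·17·29 = 26979; k=3: (T₁..T₃)·(T₄..T₅) → 6290+13340+10·20·29 = 25430; k=4: (T₁..T₄)·(T₅..T₅) → 10890+0+10·23·29 = 17560.
Best split is after T₄, i.e. k = 4.

4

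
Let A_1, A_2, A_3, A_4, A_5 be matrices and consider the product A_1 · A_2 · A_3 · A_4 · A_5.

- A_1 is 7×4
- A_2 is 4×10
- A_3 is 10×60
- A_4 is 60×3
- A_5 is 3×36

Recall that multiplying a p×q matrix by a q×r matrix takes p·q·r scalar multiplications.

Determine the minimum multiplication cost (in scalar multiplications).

Adjacent pairs: A_1A_2 = 7·4·10 = 280; A_2A_3 = 4·10·60 = 2400; A_3A_4 = 10·60·3 = 1800; A_4A_5 = 60·3·36 = 6480.
Length 3: A_1..A_3: k=1: 0+2400+7·4·60=4080; k=2: 280+0+7·10·60=4480 → min 4080 | A_2..A_4: k=2: 0+1800+4·10·3=1920; k=3: 2400+0+4·60·3=3120 → min 1920 | A_3..A_5: k=3: 0+6480+10·60·36=28080; k=4: 1800+0+10·3·36=2880 → min 2880.
Length 4: A_1..A_4: k=1: 0+1920+7·4·3=2004; k=2: 280+1800+7·10·3=2290; k=3: 4080+0+7·60·3=5340 → min 2004 | A_2..A_5: k=2: 0+2880+4·10·36=4320; k=3: 2400+6480+4·60·36=17520; k=4: 1920+0+4·3·36=2352 → min 2352.
Length 5: A_1..A_5: k=1: 0+2352+7·4·36=3360; k=2: 280+2880+7·10·36=5680; k=3: 4080+6480+7·60·36=25680; k=4: 2004+0+7·3·36=2760 → min 2760.
Optimal order: ((A_1 · (A_2 · (A_3 · A_4))) · A_5) with cost 2760.

2760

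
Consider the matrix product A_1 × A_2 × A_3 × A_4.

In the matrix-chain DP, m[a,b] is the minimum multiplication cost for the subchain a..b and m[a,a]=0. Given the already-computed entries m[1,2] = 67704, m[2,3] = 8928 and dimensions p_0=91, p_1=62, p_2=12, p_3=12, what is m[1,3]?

76632

m[1,3] = min over k∈[1,2] of m[1,k]+m[k+1,3]+p_{0}·p_k·p_{3}.
k=1: 0 + 8928 + 91·62·12 = 76632; k=2: 67704 + 0 + 91·12·12 = 80808.
Minimum: 76632 at k=1.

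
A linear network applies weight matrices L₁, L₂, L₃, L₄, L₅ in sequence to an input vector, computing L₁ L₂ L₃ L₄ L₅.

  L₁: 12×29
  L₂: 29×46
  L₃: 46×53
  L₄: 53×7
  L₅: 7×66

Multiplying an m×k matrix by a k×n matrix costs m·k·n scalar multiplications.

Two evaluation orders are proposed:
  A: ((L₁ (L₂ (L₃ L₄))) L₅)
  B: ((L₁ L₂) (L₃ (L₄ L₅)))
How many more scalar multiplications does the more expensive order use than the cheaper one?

203450

Order A = ((L₁ (L₂ (L₃ L₄))) L₅): (L₃ L₄): 46×53 by 53×7 → 46×7, cost 46·53·7 = 17066; (L₂ (L₃ L₄)): 29×46 by 46×7 → 29×7, cost 29·46·7 = 9338; cumulative 26404; (L₁ (L₂ (L₃ L₄))): 12×29 by 29×7 → 12×7, cost 12·29·7 = 2436; cumulative 28840; ((L₁ (L₂ (L₃ L₄))) L₅): 12×7 by 7×66 → 12×66, cost 12·7·66 = 5544; cumulative 34384. Total 34384.
Order B = ((L₁ L₂) (L₃ (L₄ L₅))): (L₁ L₂): 12×29 by 29×46 → 12×46, cost 12·29·46 = 16008; (L₄ L₅): 53×7 by 7×66 → 53×66, cost 53·7·66 = 24486; (L₃ (L₄ L₅)): 46×53 by 53×66 → 46×66, cost 46·53·66 = 160908; cumulative 185394; ((L₁ L₂) (L₃ (L₄ L₅))): 12×46 by 46×66 → 12×66, cost 12·46·66 = 36432; cumulative 237834. Total 237834.
Difference: |34384 − 237834| = 203450.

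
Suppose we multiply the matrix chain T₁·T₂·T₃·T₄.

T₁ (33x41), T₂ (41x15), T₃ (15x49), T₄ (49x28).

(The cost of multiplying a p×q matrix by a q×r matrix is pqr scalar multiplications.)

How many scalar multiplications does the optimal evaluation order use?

54735

Adjacent pairs: T₁T₂ = 33·41·15 = 20295; T₂T₃ = 41·15·49 = 30135; T₃T₄ = 15·49·28 = 20580.
Length 3: T₁..T₃: k=1: 0+30135+33·41·49=96432; k=2: 20295+0+33·15·49=44550 → min 44550 | T₂..T₄: k=2: 0+20580+41·15·28=37800; k=3: 30135+0+41·49·28=86387 → min 37800.
Length 4: T₁..T₄: k=1: 0+37800+33·41·28=75684; k=2: 20295+20580+33·15·28=54735; k=3: 44550+0+33·49·28=89826 → min 54735.
Optimal order: ((T₁·T₂)·(T₃·T₄)) with cost 54735.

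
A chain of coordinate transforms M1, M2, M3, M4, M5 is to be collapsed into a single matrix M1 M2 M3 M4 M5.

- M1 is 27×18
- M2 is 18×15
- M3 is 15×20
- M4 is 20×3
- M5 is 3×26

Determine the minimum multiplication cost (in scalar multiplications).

5274

Adjacent pairs: M1M2 = 27·18·15 = 7290; M2M3 = 18·15·20 = 5400; M3M4 = 15·20·3 = 900; M4M5 = 20·3·26 = 1560.
Length 3: M1..M3: k=1: 0+5400+27·18·20=15120; k=2: 7290+0+27·15·20=15390 → min 15120 | M2..M4: k=2: 0+900+18·15·3=1710; k=3: 5400+0+18·20·3=6480 → min 1710 | M3..M5: k=3: 0+1560+15·20·26=9360; k=4: 900+0+15·3·26=2070 → min 2070.
Length 4: M1..M4: k=1: 0+1710+27·18·3=3168; k=2: 7290+900+27·15·3=9405; k=3: 15120+0+27·20·3=16740 → min 3168 | M2..M5: k=2: 0+2070+18·15·26=9090; k=3: 5400+1560+18·20·26=16320; k=4: 1710+0+18·3·26=3114 → min 3114.
Length 5: M1..M5: k=1: 0+3114+27·18·26=15750; k=2: 7290+2070+27·15·26=19890; k=3: 15120+1560+27·20·26=30720; k=4: 3168+0+27·3·26=5274 → min 5274.
Optimal order: ((M1 (M2 (M3 M4))) M5) with cost 5274.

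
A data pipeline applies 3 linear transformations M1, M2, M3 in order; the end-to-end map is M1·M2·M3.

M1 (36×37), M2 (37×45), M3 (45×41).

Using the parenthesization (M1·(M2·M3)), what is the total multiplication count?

122877

(M2·M3): 37×45 by 45×41 → 37×41, cost 37·45·41 = 68265
(M1·(M2·M3)): 36×37 by 37×41 → 36×41, cost 36·37·41 = 54612; cumulative 122877
Total: 122877 scalar multiplications.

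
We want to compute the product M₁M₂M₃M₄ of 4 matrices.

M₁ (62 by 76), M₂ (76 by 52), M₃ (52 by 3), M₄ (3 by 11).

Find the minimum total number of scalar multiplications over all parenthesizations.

28038

Adjacent pairs: M₁M₂ = 62·76·52 = 245024; M₂M₃ = 76·52·3 = 11856; M₃M₄ = 52·3·11 = 1716.
Length 3: M₁..M₃: k=1: 0+11856+62·76·3=25992; k=2: 245024+0+62·52·3=254696 → min 25992 | M₂..M₄: k=2: 0+1716+76·52·11=45188; k=3: 11856+0+76·3·11=14364 → min 14364.
Length 4: M₁..M₄: k=1: 0+14364+62·76·11=66196; k=2: 245024+1716+62·52·11=282204; k=3: 25992+0+62·3·11=28038 → min 28038.
Optimal order: ((M₁(M₂M₃))M₄) with cost 28038.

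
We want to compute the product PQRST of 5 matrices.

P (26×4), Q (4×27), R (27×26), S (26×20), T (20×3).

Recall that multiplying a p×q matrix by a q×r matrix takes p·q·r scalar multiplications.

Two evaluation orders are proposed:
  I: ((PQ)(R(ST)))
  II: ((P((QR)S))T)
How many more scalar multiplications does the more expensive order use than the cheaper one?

52

Order I = ((PQ)(R(ST))): (PQ): 26×4 by 4×27 → 26×27, cost 26·4·27 = 2808; (ST): 26×20 by 20×3 → 26×3, cost 26·20·3 = 1560; (R(ST)): 27×26 by 26×3 → 27×3, cost 27·26·3 = 2106; cumulative 3666; ((PQ)(R(ST))): 26×27 by 27×3 → 26×3, cost 26·27·3 = 2106; cumulative 8580. Total 8580.
Order II = ((P((QR)S))T): (QR): 4×27 by 27×26 → 4×26, cost 4·27·26 = 2808; ((QR)S): 4×26 by 26×20 → 4×20, cost 4·26·20 = 2080; cumulative 4888; (P((QR)S)): 26×4 by 4×20 → 26×20, cost 26·4·20 = 2080; cumulative 6968; ((P((QR)S))T): 26×20 by 20×3 → 26×3, cost 26·20·3 = 1560; cumulative 8528. Total 8528.
Difference: |8580 − 8528| = 52.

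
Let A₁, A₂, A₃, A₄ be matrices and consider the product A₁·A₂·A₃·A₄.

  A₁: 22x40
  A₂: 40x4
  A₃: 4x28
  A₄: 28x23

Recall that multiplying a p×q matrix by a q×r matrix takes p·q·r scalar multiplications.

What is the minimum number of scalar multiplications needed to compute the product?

8120

Adjacent pairs: A₁A₂ = 22·40·4 = 3520; A₂A₃ = 40·4·28 = 4480; A₃A₄ = 4·28·23 = 2576.
Length 3: A₁..A₃: k=1: 0+4480+22·40·28=29120; k=2: 3520+0+22·4·28=5984 → min 5984 | A₂..A₄: k=2: 0+2576+40·4·23=6256; k=3: 4480+0+40·28·23=30240 → min 6256.
Length 4: A₁..A₄: k=1: 0+6256+22·40·23=26496; k=2: 3520+2576+22·4·23=8120; k=3: 5984+0+22·28·23=20152 → min 8120.
Optimal order: ((A₁·A₂)·(A₃·A₄)) with cost 8120.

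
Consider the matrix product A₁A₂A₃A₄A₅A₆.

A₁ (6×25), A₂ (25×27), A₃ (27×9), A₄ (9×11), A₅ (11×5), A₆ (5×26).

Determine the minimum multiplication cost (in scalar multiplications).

6615

Adjacent pairs: A₁A₂ = 6·25·27 = 4050; A₂A₃ = 25·27·9 = 6075; A₃A₄ = 27·9·11 = 2673; A₄A₅ = 9·11·5 = 495; A₅A₆ = 11·5·26 = 1430.
Length 3: A₁..A₃: k=1: 0+6075+6·25·9=7425; k=2: 4050+0+6·27·9=5508 → min 5508 | A₂..A₄: k=2: 0+2673+25·27·11=10098; k=3: 6075+0+25·9·11=8550 → min 8550 | A₃..A₅: k=3: 0+495+27·9·5=1710; k=4: 2673+0+27·11·5=4158 → min 1710 | A₄..A₆: k=4: 0+1430+9·11·26=4004; k=5: 495+0+9·5·26=1665 → min 1665.
Length 4: A₁..A₄: k=1: 0+8550+6·25·11=10200; k=2: 4050+2673+6·27·11=8505; k=3: 5508+0+6·9·11=6102 → min 6102 | A₂..A₅: k=2: 0+1710+25·27·5=5085; k=3: 6075+495+25·9·5=7695; k=4: 8550+0+25·11·5=9925 → min 5085 | A₃..A₆: k=3: 0+1665+27·9·26=7983; k=4: 2673+1430+27·11·26=11825; k=5: 1710+0+27·5·26=5220 → min 5220.
Length 5: A₁..A₅: k=1: 0+5085+6·25·5=5835; k=2: 4050+1710+6·27·5=6570; k=3: 5508+495+6·9·5=6273; k=4: 6102+0+6·11·5=6432 → min 5835 | A₂..A₆: k=2: 0+5220+25·27·26=22770; k=3: 6075+1665+25·9·26=13590; k=4: 8550+1430+25·11·26=17130; k=5: 5085+0+25·5·26=8335 → min 8335.
Length 6: A₁..A₆: k=1: 0+8335+6·25·26=12235; k=2: 4050+5220+6·27·26=13482; k=3: 5508+1665+6·9·26=8577; k=4: 6102+1430+6·11·26=9248; k=5: 5835+0+6·5·26=6615 → min 6615.
Optimal order: ((A₁(A₂(A₃(A₄A₅))))A₆) with cost 6615.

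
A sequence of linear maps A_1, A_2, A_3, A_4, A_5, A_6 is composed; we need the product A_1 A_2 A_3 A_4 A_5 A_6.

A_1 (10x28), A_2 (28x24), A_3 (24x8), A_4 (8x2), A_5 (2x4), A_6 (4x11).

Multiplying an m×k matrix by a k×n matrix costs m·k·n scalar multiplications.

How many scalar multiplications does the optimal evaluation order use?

2596

Adjacent pairs: A_1A_2 = 10·28·24 = 6720; A_2A_3 = 28·24·8 = 5376; A_3A_4 = 24·8·2 = 384; A_4A_5 = 8·2·4 = 64; A_5A_6 = 2·4·11 = 88.
Length 3: A_1..A_3: k=1: 0+5376+10·28·8=7616; k=2: 6720+0+10·24·8=8640 → min 7616 | A_2..A_4: k=2: 0+384+28·24·2=1728; k=3: 5376+0+28·8·2=5824 → min 1728 | A_3..A_5: k=3: 0+64+24·8·4=832; k=4: 384+0+24·2·4=576 → min 576 | A_4..A_6: k=4: 0+88+8·2·11=264; k=5: 64+0+8·4·11=416 → min 264.
Length 4: A_1..A_4: k=1: 0+1728+10·28·2=2288; k=2: 6720+384+10·24·2=7584; k=3: 7616+0+10·8·2=7776 → min 2288 | A_2..A_5: k=2: 0+576+28·24·4=3264; k=3: 5376+64+28·8·4=6336; k=4: 1728+0+28·2·4=1952 → min 1952 | A_3..A_6: k=3: 0+264+24·8·11=2376; k=4: 384+88+24·2·11=1000; k=5: 576+0+24·4·11=1632 → min 1000.
Length 5: A_1..A_5: k=1: 0+1952+10·28·4=3072; k=2: 6720+576+10·24·4=8256; k=3: 7616+64+10·8·4=8000; k=4: 2288+0+10·2·4=2368 → min 2368 | A_2..A_6: k=2: 0+1000+28·24·11=8392; k=3: 5376+264+28·8·11=8104; k=4: 1728+88+28·2·11=2432; k=5: 1952+0+28·4·11=3184 → min 2432.
Length 6: A_1..A_6: k=1: 0+2432+10·28·11=5512; k=2: 6720+1000+10·24·11=10360; k=3: 7616+264+10·8·11=8760; k=4: 2288+88+10·2·11=2596; k=5: 2368+0+10·4·11=2808 → min 2596.
Optimal order: ((A_1 (A_2 (A_3 A_4))) (A_5 A_6)) with cost 2596.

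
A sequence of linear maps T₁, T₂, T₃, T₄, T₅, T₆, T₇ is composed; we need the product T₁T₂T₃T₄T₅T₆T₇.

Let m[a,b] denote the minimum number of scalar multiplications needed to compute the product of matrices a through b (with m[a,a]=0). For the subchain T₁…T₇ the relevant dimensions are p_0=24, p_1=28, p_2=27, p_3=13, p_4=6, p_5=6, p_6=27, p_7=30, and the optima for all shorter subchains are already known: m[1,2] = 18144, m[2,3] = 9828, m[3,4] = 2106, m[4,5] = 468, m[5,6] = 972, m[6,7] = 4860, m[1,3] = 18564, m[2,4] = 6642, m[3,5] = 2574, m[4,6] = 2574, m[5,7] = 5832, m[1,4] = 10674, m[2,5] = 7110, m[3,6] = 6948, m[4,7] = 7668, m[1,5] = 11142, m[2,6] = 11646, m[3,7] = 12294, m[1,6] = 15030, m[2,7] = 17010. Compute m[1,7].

m[1,7] = min over k∈[1,6] of m[1,k]+m[k+1,7]+p_{0}·p_k·p_{7}.
k=1: 0 + 17010 + 24·28·30 = 37170; k=2: 18144 + 12294 + 24·27·30 = 49878; k=3: 18564 + 7668 + 24·13·30 = 35592; k=4: 10674 + 5832 + 24·6·30 = 20826; k=5: 11142 + 4860 + 24·6·30 = 20322; k=6: 15030 + 0 + 24·27·30 = 34470.
Minimum: 20322 at k=5.

20322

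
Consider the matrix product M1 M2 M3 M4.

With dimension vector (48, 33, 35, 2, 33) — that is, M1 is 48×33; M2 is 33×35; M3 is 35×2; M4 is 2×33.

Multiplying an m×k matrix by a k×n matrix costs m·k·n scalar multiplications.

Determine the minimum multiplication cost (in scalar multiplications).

8646

Adjacent pairs: M1M2 = 48·33·35 = 55440; M2M3 = 33·35·2 = 2310; M3M4 = 35·2·33 = 2310.
Length 3: M1..M3: k=1: 0+2310+48·33·2=5478; k=2: 55440+0+48·35·2=58800 → min 5478 | M2..M4: k=2: 0+2310+33·35·33=40425; k=3: 2310+0+33·2·33=4488 → min 4488.
Length 4: M1..M4: k=1: 0+4488+48·33·33=56760; k=2: 55440+2310+48·35·33=113190; k=3: 5478+0+48·2·33=8646 → min 8646.
Optimal order: ((M1 (M2 M3)) M4) with cost 8646.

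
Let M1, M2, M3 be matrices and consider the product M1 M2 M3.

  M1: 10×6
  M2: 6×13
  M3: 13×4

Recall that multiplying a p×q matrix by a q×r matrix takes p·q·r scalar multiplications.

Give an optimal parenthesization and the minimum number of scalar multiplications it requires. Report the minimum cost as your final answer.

(M1 (M2 M3)): cost 552.
((M1 M2) M3): cost 1300.
Optimal: (M1 (M2 M3)) with cost 552.

552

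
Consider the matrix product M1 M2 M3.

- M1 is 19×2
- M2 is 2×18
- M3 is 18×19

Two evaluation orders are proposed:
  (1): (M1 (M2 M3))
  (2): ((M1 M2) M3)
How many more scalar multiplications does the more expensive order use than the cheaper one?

Order (1) = (M1 (M2 M3)): (M2 M3): 2×18 by 18×19 → 2×19, cost 2·18·19 = 684; (M1 (M2 M3)): 19×2 by 2×19 → 19×19, cost 19·2·19 = 722; cumulative 1406. Total 1406.
Order (2) = ((M1 M2) M3): (M1 M2): 19×2 by 2×18 → 19×18, cost 19·2·18 = 684; ((M1 M2) M3): 19×18 by 18×19 → 19×19, cost 19·18·19 = 6498; cumulative 7182. Total 7182.
Difference: |1406 − 7182| = 5776.

5776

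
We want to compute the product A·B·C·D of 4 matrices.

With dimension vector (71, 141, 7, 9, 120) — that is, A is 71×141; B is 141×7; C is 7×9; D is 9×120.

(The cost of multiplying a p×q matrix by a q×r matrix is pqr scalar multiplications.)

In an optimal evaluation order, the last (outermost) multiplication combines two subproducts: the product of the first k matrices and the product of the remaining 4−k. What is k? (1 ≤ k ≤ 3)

Adjacent pairs: AB = 71·141·7 = 70077; BC = 141·7·9 = 8883; CD = 7·9·120 = 7560.
Length 3: A..C: k=1: 0+8883+71·141·9=98982; k=2: 70077+0+71·7·9=74550 → min 74550 | B..D: k=2: 0+7560+141·7·120=126000; k=3: 8883+0+141·9·120=161163 → min 126000.
Top-level splits: k=1: (A..A)·(B..D) → 0+126000+71·141·120 = 1327320; k=2: (A..B)·(C..D) → 70077+7560+71·7·120 = 137277; k=3: (A..C)·(D..D) → 74550+0+71·9·120 = 151230.
Best split is after B, i.e. k = 2.

2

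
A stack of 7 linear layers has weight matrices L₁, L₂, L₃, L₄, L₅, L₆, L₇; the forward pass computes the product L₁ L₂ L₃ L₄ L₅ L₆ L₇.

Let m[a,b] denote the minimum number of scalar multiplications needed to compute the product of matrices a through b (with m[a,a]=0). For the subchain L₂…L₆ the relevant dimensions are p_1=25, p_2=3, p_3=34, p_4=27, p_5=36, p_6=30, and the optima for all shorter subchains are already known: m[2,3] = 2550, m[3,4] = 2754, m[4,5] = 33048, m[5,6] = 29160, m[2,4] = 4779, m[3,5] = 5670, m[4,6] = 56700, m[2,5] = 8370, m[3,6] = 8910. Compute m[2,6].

11160

m[2,6] = min over k∈[2,5] of m[2,k]+m[k+1,6]+p_{1}·p_k·p_{6}.
k=2: 0 + 8910 + 25·3·30 = 11160; k=3: 2550 + 56700 + 25·34·30 = 84750; k=4: 4779 + 29160 + 25·27·30 = 54189; k=5: 8370 + 0 + 25·36·30 = 35370.
Minimum: 11160 at k=2.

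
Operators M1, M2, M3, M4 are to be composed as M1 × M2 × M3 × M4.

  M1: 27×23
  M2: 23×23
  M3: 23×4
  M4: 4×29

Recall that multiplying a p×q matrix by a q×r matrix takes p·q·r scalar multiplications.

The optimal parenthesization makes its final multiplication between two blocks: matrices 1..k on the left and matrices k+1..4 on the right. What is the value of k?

Adjacent pairs: M1M2 = 27·23·23 = 14283; M2M3 = 23·23·4 = 2116; M3M4 = 23·4·29 = 2668.
Length 3: M1..M3: k=1: 0+2116+27·23·4=4600; k=2: 14283+0+27·23·4=16767 → min 4600 | M2..M4: k=2: 0+2668+23·23·29=18009; k=3: 2116+0+23·4·29=4784 → min 4784.
Top-level splits: k=1: (M1..M1)·(M2..M4) → 0+4784+27·23·29 = 22793; k=2: (M1..M2)·(M3..M4) → 14283+2668+27·23·29 = 34960; k=3: (M1..M3)·(M4..M4) → 4600+0+27·4·29 = 7732.
Best split is after M3, i.e. k = 3.

3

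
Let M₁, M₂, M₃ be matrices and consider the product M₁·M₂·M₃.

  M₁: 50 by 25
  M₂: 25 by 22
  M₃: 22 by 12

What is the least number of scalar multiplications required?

21600

Order (M₁·(M₂·M₃)): (M₂·M₃): 25×22 by 22×12 → 25×12, cost 25·22·12 = 6600; (M₁·(M₂·M₃)): 50×25 by 25×12 → 50×12, cost 50·25·12 = 15000; cumulative 21600. Total 21600.
Order ((M₁·M₂)·M₃): (M₁·M₂): 50×25 by 25×22 → 50×22, cost 50·25·22 = 27500; ((M₁·M₂)·M₃): 50×22 by 22×12 → 50×12, cost 50·22·12 = 13200; cumulative 40700. Total 40700.
Minimum: 21600.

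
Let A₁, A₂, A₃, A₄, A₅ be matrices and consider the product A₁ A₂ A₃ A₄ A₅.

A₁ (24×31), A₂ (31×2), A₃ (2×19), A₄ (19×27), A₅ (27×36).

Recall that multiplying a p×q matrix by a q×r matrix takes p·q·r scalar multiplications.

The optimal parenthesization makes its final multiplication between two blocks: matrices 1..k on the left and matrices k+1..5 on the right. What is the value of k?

2

Adjacent pairs: A₁A₂ = 24·31·2 = 1488; A₂A₃ = 31·2·19 = 1178; A₃A₄ = 2·19·27 = 1026; A₄A₅ = 19·27·36 = 18468.
Length 3: A₁..A₃: k=1: 0+1178+24·31·19=15314; k=2: 1488+0+24·2·19=2400 → min 2400 | A₂..A₄: k=2: 0+1026+31·2·27=2700; k=3: 1178+0+31·19·27=17081 → min 2700 | A₃..A₅: k=3: 0+18468+2·19·36=19836; k=4: 1026+0+2·27·36=2970 → min 2970.
Length 4: A₁..A₄: k=1: 0+2700+24·31·27=22788; k=2: 1488+1026+24·2·27=3810; k=3: 2400+0+24·19·27=14712 → min 3810 | A₂..A₅: k=2: 0+2970+31·2·36=5202; k=3: 1178+18468+31·19·36=40850; k=4: 2700+0+31·27·36=32832 → min 5202.
Top-level splits: k=1: (A₁..A₁)·(A₂..A₅) → 0+5202+24·31·36 = 31986; k=2: (A₁..A₂)·(A₃..A₅) → 1488+2970+24·2·36 = 6186; k=3: (A₁..A₃)·(A₄..A₅) → 2400+18468+24·19·36 = 37284; k=4: (A₁..A₄)·(A₅..A₅) → 3810+0+24·27·36 = 27138.
Best split is after A₂, i.e. k = 2.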